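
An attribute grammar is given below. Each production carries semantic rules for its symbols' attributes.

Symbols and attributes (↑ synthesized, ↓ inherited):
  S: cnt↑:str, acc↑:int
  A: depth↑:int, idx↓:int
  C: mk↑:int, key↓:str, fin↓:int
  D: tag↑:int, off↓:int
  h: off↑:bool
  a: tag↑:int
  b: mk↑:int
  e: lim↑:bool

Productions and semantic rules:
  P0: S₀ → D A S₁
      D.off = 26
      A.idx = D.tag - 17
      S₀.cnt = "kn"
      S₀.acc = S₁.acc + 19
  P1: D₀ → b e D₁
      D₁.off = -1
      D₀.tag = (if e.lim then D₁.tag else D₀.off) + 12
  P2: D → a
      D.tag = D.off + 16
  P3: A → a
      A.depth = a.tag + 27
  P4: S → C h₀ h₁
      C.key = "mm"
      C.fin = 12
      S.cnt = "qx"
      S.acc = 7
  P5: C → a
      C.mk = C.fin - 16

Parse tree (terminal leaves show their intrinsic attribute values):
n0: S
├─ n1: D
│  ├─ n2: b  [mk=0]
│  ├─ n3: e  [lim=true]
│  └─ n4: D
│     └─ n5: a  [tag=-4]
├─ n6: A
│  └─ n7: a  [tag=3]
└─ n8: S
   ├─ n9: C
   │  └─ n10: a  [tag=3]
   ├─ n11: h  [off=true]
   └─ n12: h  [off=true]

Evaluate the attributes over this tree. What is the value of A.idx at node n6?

10

1. n1.off = 26  [26]
2. n2.mk = 0  [terminal]
3. n3.lim = true  [terminal]
4. n4.off = -1  [-1]
5. n5.tag = -4  [terminal]
6. n4.tag = 15  [D.off + 16]
7. n1.tag = 27  [(if e.lim then D₁.tag else D₀.off) + 12]
8. n6.idx = 10  [D.tag - 17]
9. n7.tag = 3  [terminal]
10. n6.depth = 30  [a.tag + 27]
11. n9.key = "mm"  ["mm"]
12. n9.fin = 12  [12]
13. n10.tag = 3  [terminal]
14. n9.mk = -4  [C.fin - 16]
15. n11.off = true  [terminal]
16. n12.off = true  [terminal]
17. n8.cnt = "qx"  ["qx"]
18. n8.acc = 7  [7]
19. n0.cnt = "kn"  ["kn"]
20. n0.acc = 26  [S₁.acc + 19]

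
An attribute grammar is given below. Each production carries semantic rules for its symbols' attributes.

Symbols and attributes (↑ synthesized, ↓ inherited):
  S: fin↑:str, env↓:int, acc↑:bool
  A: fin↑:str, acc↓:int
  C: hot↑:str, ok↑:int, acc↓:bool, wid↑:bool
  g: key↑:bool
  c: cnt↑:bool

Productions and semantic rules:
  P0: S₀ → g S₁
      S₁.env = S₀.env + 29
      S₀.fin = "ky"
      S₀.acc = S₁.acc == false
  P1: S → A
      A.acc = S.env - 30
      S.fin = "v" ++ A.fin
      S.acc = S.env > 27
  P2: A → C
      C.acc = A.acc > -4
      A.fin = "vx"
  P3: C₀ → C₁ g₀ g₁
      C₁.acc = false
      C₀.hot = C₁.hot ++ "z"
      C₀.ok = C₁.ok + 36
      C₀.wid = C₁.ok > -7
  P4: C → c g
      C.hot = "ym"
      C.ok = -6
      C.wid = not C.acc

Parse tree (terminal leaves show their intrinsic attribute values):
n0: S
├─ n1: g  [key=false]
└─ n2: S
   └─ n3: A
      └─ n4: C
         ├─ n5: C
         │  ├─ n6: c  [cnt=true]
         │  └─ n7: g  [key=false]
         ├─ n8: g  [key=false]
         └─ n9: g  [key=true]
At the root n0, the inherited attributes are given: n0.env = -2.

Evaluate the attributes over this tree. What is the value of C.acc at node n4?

true

1. n0.env = -2  [given at root]
2. n1.key = false  [terminal]
3. n2.env = 27  [S₀.env + 29]
4. n3.acc = -3  [S.env - 30]
5. n4.acc = true  [A.acc > -4]
6. n5.acc = false  [false]
7. n6.cnt = true  [terminal]
8. n7.key = false  [terminal]
9. n5.hot = "ym"  ["ym"]
10. n5.ok = -6  [-6]
11. n5.wid = true  [not C.acc]
12. n8.key = false  [terminal]
13. n9.key = true  [terminal]
14. n4.hot = "ymz"  [C₁.hot ++ "z"]
15. n4.ok = 30  [C₁.ok + 36]
16. n4.wid = true  [C₁.ok > -7]
17. n3.fin = "vx"  ["vx"]
18. n2.fin = "vvx"  ["v" ++ A.fin]
19. n2.acc = false  [S.env > 27]
20. n0.fin = "ky"  ["ky"]
21. n0.acc = true  [S₁.acc == false]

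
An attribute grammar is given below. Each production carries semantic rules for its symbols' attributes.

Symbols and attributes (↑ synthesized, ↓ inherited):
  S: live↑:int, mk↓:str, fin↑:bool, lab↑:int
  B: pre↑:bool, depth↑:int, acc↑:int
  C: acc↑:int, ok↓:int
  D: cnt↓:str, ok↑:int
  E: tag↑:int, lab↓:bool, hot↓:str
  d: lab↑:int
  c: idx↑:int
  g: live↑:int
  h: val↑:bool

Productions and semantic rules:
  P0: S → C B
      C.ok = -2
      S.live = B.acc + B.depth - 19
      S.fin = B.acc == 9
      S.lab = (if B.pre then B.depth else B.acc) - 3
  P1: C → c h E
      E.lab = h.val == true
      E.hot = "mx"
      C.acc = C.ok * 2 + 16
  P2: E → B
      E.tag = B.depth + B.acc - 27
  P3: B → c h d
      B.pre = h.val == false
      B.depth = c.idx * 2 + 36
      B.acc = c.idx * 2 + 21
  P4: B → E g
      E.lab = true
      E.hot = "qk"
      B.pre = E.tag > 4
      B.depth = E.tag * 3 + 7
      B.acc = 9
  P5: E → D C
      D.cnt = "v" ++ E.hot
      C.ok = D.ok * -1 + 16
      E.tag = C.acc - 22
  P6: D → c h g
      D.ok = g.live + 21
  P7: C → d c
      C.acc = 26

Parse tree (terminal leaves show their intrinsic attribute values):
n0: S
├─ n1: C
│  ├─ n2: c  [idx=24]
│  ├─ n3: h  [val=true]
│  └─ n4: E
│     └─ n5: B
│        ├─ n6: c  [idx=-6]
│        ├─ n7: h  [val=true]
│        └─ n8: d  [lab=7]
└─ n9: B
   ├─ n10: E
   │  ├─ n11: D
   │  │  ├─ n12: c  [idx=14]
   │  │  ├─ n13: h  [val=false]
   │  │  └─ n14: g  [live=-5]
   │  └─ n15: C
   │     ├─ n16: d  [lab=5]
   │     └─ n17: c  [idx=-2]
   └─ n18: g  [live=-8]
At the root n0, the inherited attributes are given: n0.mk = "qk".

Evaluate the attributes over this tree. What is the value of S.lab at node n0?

1. n0.mk = "qk"  [given at root]
2. n1.ok = -2  [-2]
3. n2.idx = 24  [terminal]
4. n3.val = true  [terminal]
5. n4.lab = true  [h.val == true]
6. n4.hot = "mx"  ["mx"]
7. n6.idx = -6  [terminal]
8. n7.val = true  [terminal]
9. n8.lab = 7  [terminal]
10. n5.pre = false  [h.val == false]
11. n5.depth = 24  [c.idx * 2 + 36]
12. n5.acc = 9  [c.idx * 2 + 21]
13. n4.tag = 6  [B.depth + B.acc - 27]
14. n1.acc = 12  [C.ok * 2 + 16]
15. n10.lab = true  [true]
16. n10.hot = "qk"  ["qk"]
17. n11.cnt = "vqk"  ["v" ++ E.hot]
18. n12.idx = 14  [terminal]
19. n13.val = false  [terminal]
20. n14.live = -5  [terminal]
21. n11.ok = 16  [g.live + 21]
22. n15.ok = 0  [D.ok * -1 + 16]
23. n16.lab = 5  [terminal]
24. n17.idx = -2  [terminal]
25. n15.acc = 26  [26]
26. n10.tag = 4  [C.acc - 22]
27. n18.live = -8  [terminal]
28. n9.pre = false  [E.tag > 4]
29. n9.depth = 19  [E.tag * 3 + 7]
30. n9.acc = 9  [9]
31. n0.live = 9  [B.acc + B.depth - 19]
32. n0.fin = true  [B.acc == 9]
33. n0.lab = 6  [(if B.pre then B.depth else B.acc) - 3]

6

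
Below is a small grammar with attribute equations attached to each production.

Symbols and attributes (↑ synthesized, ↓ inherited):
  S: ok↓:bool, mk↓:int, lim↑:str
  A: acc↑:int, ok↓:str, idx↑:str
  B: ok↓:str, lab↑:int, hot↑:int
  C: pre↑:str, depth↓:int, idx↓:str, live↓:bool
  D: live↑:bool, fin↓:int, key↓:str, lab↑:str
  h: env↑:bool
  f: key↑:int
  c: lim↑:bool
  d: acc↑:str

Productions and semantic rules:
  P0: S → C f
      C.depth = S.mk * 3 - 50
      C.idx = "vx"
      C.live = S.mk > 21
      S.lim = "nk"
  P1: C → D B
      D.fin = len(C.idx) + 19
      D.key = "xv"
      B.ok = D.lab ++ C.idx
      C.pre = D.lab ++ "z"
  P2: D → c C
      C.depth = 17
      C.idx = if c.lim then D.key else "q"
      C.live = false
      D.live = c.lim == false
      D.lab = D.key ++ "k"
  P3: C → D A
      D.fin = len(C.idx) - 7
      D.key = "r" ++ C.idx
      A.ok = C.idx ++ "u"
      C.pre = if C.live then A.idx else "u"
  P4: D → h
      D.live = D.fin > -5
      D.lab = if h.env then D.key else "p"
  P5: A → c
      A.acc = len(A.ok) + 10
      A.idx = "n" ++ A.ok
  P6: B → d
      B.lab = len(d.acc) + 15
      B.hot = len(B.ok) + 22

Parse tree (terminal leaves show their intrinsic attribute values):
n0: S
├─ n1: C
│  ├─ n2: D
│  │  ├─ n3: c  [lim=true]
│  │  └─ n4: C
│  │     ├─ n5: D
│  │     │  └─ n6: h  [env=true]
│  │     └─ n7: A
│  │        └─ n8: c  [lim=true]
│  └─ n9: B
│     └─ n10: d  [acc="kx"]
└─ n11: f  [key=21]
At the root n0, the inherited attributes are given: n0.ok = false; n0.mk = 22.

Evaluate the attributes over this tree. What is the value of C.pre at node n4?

"u"

1. n0.ok = false  [given at root]
2. n0.mk = 22  [given at root]
3. n1.depth = 16  [S.mk * 3 - 50]
4. n1.idx = "vx"  ["vx"]
5. n1.live = true  [S.mk > 21]
6. n2.fin = 21  [len(C.idx) + 19]
7. n2.key = "xv"  ["xv"]
8. n3.lim = true  [terminal]
9. n4.depth = 17  [17]
10. n4.idx = "xv"  [if c.lim then D.key else "q"]
11. n4.live = false  [false]
12. n5.fin = -5  [len(C.idx) - 7]
13. n5.key = "rxv"  ["r" ++ C.idx]
14. n6.env = true  [terminal]
15. n5.live = false  [D.fin > -5]
16. n5.lab = "rxv"  [if h.env then D.key else "p"]
17. n7.ok = "xvu"  [C.idx ++ "u"]
18. n8.lim = true  [terminal]
19. n7.acc = 13  [len(A.ok) + 10]
20. n7.idx = "nxvu"  ["n" ++ A.ok]
21. n4.pre = "u"  [if C.live then A.idx else "u"]
22. n2.live = false  [c.lim == false]
23. n2.lab = "xvk"  [D.key ++ "k"]
24. n9.ok = "xvkvx"  [D.lab ++ C.idx]
25. n10.acc = "kx"  [terminal]
26. n9.lab = 17  [len(d.acc) + 15]
27. n9.hot = 27  [len(B.ok) + 22]
28. n1.pre = "xvkz"  [D.lab ++ "z"]
29. n11.key = 21  [terminal]
30. n0.lim = "nk"  ["nk"]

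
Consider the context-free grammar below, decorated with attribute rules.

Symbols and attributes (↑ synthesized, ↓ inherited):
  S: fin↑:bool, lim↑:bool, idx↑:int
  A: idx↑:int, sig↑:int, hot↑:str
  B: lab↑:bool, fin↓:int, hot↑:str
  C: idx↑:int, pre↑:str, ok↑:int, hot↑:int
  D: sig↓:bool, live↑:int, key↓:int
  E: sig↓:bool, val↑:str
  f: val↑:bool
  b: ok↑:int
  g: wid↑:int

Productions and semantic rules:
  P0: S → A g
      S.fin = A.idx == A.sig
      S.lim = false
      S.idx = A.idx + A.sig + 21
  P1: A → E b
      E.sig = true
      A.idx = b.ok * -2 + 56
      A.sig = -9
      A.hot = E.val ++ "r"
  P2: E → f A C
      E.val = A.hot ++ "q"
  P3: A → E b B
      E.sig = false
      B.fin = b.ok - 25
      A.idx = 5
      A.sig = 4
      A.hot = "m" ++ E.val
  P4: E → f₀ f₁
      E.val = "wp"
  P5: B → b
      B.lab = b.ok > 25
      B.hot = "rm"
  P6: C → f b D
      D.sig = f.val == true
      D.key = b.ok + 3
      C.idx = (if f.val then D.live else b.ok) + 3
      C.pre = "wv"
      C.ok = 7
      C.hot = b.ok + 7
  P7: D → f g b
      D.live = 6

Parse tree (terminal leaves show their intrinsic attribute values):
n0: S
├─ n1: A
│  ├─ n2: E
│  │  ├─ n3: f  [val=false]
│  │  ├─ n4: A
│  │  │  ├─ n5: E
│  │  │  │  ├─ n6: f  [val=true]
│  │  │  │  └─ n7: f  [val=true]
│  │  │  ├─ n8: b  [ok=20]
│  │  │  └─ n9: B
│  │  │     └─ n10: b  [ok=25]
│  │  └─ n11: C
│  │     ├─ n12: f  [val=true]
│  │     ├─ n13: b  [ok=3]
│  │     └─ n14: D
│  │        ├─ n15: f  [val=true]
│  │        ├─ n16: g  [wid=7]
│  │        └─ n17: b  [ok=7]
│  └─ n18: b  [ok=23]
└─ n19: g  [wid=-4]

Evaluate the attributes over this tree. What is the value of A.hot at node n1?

"mwpqr"

1. n2.sig = true  [true]
2. n3.val = false  [terminal]
3. n5.sig = false  [false]
4. n6.val = true  [terminal]
5. n7.val = true  [terminal]
6. n5.val = "wp"  ["wp"]
7. n8.ok = 20  [terminal]
8. n9.fin = -5  [b.ok - 25]
9. n10.ok = 25  [terminal]
10. n9.lab = false  [b.ok > 25]
11. n9.hot = "rm"  ["rm"]
12. n4.idx = 5  [5]
13. n4.sig = 4  [4]
14. n4.hot = "mwp"  ["m" ++ E.val]
15. n12.val = true  [terminal]
16. n13.ok = 3  [terminal]
17. n14.sig = true  [f.val == true]
18. n14.key = 6  [b.ok + 3]
19. n15.val = true  [terminal]
20. n16.wid = 7  [terminal]
21. n17.ok = 7  [terminal]
22. n14.live = 6  [6]
23. n11.idx = 9  [(if f.val then D.live else b.ok) + 3]
24. n11.pre = "wv"  ["wv"]
25. n11.ok = 7  [7]
26. n11.hot = 10  [b.ok + 7]
27. n2.val = "mwpq"  [A.hot ++ "q"]
28. n18.ok = 23  [terminal]
29. n1.idx = 10  [b.ok * -2 + 56]
30. n1.sig = -9  [-9]
31. n1.hot = "mwpqr"  [E.val ++ "r"]
32. n19.wid = -4  [terminal]
33. n0.fin = false  [A.idx == A.sig]
34. n0.lim = false  [false]
35. n0.idx = 22  [A.idx + A.sig + 21]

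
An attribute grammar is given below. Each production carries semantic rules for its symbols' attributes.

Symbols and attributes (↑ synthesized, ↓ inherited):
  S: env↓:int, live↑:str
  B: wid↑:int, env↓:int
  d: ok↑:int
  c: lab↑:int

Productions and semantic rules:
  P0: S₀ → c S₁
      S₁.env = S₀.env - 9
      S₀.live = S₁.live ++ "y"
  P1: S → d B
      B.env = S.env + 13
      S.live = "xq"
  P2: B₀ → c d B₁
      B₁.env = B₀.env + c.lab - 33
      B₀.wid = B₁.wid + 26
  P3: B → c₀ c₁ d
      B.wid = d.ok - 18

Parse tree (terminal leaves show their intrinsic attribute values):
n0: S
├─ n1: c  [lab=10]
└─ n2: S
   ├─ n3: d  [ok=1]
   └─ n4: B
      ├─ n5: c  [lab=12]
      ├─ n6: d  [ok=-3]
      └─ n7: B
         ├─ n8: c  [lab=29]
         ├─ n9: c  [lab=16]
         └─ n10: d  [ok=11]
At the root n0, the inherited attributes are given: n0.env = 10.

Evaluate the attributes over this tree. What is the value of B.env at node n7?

-7

1. n0.env = 10  [given at root]
2. n1.lab = 10  [terminal]
3. n2.env = 1  [S₀.env - 9]
4. n3.ok = 1  [terminal]
5. n4.env = 14  [S.env + 13]
6. n5.lab = 12  [terminal]
7. n6.ok = -3  [terminal]
8. n7.env = -7  [B₀.env + c.lab - 33]
9. n8.lab = 29  [terminal]
10. n9.lab = 16  [terminal]
11. n10.ok = 11  [terminal]
12. n7.wid = -7  [d.ok - 18]
13. n4.wid = 19  [B₁.wid + 26]
14. n2.live = "xq"  ["xq"]
15. n0.live = "xqy"  [S₁.live ++ "y"]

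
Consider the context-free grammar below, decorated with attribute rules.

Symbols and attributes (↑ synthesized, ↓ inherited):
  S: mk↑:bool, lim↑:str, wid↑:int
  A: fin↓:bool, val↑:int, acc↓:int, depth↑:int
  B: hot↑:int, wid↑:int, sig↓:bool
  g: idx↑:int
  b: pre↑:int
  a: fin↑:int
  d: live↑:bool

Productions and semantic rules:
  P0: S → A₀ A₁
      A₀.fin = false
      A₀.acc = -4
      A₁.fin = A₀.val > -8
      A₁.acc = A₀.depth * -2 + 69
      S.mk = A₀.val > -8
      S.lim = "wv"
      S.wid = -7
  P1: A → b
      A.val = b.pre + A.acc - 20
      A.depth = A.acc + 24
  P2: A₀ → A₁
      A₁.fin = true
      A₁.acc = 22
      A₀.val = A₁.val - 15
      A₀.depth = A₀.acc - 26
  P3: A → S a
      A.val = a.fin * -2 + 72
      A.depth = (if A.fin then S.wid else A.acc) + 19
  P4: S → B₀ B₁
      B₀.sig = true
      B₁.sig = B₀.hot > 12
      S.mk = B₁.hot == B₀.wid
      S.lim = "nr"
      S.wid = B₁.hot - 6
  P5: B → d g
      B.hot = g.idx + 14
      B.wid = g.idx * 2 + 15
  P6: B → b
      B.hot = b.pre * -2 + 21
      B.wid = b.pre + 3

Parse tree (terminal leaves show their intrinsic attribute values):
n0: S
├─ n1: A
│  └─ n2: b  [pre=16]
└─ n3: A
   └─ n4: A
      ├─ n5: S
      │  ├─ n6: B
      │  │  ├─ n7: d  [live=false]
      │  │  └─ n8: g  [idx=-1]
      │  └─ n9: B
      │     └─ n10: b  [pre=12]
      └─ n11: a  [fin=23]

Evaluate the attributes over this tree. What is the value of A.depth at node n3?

3

1. n1.fin = false  [false]
2. n1.acc = -4  [-4]
3. n2.pre = 16  [terminal]
4. n1.val = -8  [b.pre + A.acc - 20]
5. n1.depth = 20  [A.acc + 24]
6. n3.fin = false  [A₀.val > -8]
7. n3.acc = 29  [A₀.depth * -2 + 69]
8. n4.fin = true  [true]
9. n4.acc = 22  [22]
10. n6.sig = true  [true]
11. n7.live = false  [terminal]
12. n8.idx = -1  [terminal]
13. n6.hot = 13  [g.idx + 14]
14. n6.wid = 13  [g.idx * 2 + 15]
15. n9.sig = true  [B₀.hot > 12]
16. n10.pre = 12  [terminal]
17. n9.hot = -3  [b.pre * -2 + 21]
18. n9.wid = 15  [b.pre + 3]
19. n5.mk = false  [B₁.hot == B₀.wid]
20. n5.lim = "nr"  ["nr"]
21. n5.wid = -9  [B₁.hot - 6]
22. n11.fin = 23  [terminal]
23. n4.val = 26  [a.fin * -2 + 72]
24. n4.depth = 10  [(if A.fin then S.wid else A.acc) + 19]
25. n3.val = 11  [A₁.val - 15]
26. n3.depth = 3  [A₀.acc - 26]
27. n0.mk = false  [A₀.val > -8]
28. n0.lim = "wv"  ["wv"]
29. n0.wid = -7  [-7]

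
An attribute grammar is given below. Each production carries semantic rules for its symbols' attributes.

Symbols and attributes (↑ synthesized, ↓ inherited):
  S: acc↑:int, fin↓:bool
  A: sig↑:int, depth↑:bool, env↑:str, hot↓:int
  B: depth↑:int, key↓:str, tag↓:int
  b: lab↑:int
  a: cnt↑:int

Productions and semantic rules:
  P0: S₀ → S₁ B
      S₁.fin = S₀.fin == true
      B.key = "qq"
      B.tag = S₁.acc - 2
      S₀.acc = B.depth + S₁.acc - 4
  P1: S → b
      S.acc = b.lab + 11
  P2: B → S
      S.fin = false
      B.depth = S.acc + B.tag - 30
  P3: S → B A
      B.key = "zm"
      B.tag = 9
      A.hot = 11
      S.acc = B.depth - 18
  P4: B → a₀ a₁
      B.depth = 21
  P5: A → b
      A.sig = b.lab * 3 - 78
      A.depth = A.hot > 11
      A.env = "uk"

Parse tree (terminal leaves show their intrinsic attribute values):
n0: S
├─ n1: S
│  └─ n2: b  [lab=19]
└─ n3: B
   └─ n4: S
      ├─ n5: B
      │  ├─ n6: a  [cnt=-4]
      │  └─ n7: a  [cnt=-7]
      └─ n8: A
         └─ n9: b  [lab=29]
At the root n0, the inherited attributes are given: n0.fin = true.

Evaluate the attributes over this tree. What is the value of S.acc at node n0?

27

1. n0.fin = true  [given at root]
2. n1.fin = true  [S₀.fin == true]
3. n2.lab = 19  [terminal]
4. n1.acc = 30  [b.lab + 11]
5. n3.key = "qq"  ["qq"]
6. n3.tag = 28  [S₁.acc - 2]
7. n4.fin = false  [false]
8. n5.key = "zm"  ["zm"]
9. n5.tag = 9  [9]
10. n6.cnt = -4  [terminal]
11. n7.cnt = -7  [terminal]
12. n5.depth = 21  [21]
13. n8.hot = 11  [11]
14. n9.lab = 29  [terminal]
15. n8.sig = 9  [b.lab * 3 - 78]
16. n8.depth = false  [A.hot > 11]
17. n8.env = "uk"  ["uk"]
18. n4.acc = 3  [B.depth - 18]
19. n3.depth = 1  [S.acc + B.tag - 30]
20. n0.acc = 27  [B.depth + S₁.acc - 4]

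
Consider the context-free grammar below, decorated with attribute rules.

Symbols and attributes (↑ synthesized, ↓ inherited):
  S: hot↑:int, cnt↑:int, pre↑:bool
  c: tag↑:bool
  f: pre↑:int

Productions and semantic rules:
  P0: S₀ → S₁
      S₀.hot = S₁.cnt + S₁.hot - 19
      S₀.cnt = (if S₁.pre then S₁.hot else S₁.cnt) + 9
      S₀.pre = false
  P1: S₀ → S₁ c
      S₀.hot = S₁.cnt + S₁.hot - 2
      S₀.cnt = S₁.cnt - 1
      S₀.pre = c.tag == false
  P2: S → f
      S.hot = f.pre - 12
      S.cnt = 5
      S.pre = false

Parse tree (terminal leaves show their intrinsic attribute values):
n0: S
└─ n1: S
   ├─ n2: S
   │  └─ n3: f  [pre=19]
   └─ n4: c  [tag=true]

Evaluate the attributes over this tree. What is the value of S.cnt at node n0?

13

1. n3.pre = 19  [terminal]
2. n2.hot = 7  [f.pre - 12]
3. n2.cnt = 5  [5]
4. n2.pre = false  [false]
5. n4.tag = true  [terminal]
6. n1.hot = 10  [S₁.cnt + S₁.hot - 2]
7. n1.cnt = 4  [S₁.cnt - 1]
8. n1.pre = false  [c.tag == false]
9. n0.hot = -5  [S₁.cnt + S₁.hot - 19]
10. n0.cnt = 13  [(if S₁.pre then S₁.hot else S₁.cnt) + 9]
11. n0.pre = false  [false]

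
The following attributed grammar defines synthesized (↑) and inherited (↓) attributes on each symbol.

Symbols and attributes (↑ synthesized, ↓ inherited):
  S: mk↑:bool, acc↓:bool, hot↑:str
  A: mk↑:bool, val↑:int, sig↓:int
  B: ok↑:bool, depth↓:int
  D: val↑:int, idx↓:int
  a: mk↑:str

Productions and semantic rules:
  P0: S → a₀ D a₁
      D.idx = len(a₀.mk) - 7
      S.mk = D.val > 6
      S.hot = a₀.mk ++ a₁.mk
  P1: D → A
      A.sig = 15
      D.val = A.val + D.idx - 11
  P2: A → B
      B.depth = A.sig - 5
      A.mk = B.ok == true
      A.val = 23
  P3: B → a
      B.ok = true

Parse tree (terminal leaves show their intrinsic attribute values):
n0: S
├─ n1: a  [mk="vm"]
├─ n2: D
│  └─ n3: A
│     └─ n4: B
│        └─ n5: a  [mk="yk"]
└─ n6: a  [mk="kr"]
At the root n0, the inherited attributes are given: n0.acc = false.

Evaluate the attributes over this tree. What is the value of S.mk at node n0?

true

1. n0.acc = false  [given at root]
2. n1.mk = "vm"  [terminal]
3. n2.idx = -5  [len(a₀.mk) - 7]
4. n3.sig = 15  [15]
5. n4.depth = 10  [A.sig - 5]
6. n5.mk = "yk"  [terminal]
7. n4.ok = true  [true]
8. n3.mk = true  [B.ok == true]
9. n3.val = 23  [23]
10. n2.val = 7  [A.val + D.idx - 11]
11. n6.mk = "kr"  [terminal]
12. n0.mk = true  [D.val > 6]
13. n0.hot = "vmkr"  [a₀.mk ++ a₁.mk]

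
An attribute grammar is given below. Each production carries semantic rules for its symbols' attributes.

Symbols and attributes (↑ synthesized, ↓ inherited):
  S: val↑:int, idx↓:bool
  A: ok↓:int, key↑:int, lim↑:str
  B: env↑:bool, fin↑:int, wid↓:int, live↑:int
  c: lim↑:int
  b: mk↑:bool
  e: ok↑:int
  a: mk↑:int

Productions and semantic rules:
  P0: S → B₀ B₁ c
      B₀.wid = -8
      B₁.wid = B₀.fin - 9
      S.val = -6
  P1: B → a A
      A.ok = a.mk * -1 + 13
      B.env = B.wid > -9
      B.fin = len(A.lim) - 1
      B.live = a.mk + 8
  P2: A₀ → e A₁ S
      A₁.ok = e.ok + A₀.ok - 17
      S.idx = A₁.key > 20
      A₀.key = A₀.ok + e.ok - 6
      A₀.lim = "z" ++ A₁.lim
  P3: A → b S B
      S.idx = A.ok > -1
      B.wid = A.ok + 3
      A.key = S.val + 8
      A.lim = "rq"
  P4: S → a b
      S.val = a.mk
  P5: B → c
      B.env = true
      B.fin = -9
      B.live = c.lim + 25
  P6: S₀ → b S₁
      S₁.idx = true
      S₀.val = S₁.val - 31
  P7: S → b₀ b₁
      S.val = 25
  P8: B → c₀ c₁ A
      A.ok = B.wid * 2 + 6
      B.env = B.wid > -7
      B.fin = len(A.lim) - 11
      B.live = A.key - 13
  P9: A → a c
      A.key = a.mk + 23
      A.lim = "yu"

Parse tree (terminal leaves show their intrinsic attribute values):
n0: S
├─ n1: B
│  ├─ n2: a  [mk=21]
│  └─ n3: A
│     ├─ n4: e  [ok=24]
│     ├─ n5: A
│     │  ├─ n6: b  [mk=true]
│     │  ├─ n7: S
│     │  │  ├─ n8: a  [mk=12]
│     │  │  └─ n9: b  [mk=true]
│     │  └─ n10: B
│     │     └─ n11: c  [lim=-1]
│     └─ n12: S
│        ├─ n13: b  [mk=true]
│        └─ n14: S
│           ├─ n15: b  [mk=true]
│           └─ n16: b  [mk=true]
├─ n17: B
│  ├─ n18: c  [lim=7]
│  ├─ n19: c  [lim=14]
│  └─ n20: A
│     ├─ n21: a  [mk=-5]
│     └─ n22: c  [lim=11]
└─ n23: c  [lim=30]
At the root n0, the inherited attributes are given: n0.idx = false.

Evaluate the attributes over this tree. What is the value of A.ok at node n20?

1. n0.idx = false  [given at root]
2. n1.wid = -8  [-8]
3. n2.mk = 21  [terminal]
4. n3.ok = -8  [a.mk * -1 + 13]
5. n4.ok = 24  [terminal]
6. n5.ok = -1  [e.ok + A₀.ok - 17]
7. n6.mk = true  [terminal]
8. n7.idx = false  [A.ok > -1]
9. n8.mk = 12  [terminal]
10. n9.mk = true  [terminal]
11. n7.val = 12  [a.mk]
12. n10.wid = 2  [A.ok + 3]
13. n11.lim = -1  [terminal]
14. n10.env = true  [true]
15. n10.fin = -9  [-9]
16. n10.live = 24  [c.lim + 25]
17. n5.key = 20  [S.val + 8]
18. n5.lim = "rq"  ["rq"]
19. n12.idx = false  [A₁.key > 20]
20. n13.mk = true  [terminal]
21. n14.idx = true  [true]
22. n15.mk = true  [terminal]
23. n16.mk = true  [terminal]
24. n14.val = 25  [25]
25. n12.val = -6  [S₁.val - 31]
26. n3.key = 10  [A₀.ok + e.ok - 6]
27. n3.lim = "zrq"  ["z" ++ A₁.lim]
28. n1.env = true  [B.wid > -9]
29. n1.fin = 2  [len(A.lim) - 1]
30. n1.live = 29  [a.mk + 8]
31. n17.wid = -7  [B₀.fin - 9]
32. n18.lim = 7  [terminal]
33. n19.lim = 14  [terminal]
34. n20.ok = -8  [B.wid * 2 + 6]
35. n21.mk = -5  [terminal]
36. n22.lim = 11  [terminal]
37. n20.key = 18  [a.mk + 23]
38. n20.lim = "yu"  ["yu"]
39. n17.env = false  [B.wid > -7]
40. n17.fin = -9  [len(A.lim) - 11]
41. n17.live = 5  [A.key - 13]
42. n23.lim = 30  [terminal]
43. n0.val = -6  [-6]

-8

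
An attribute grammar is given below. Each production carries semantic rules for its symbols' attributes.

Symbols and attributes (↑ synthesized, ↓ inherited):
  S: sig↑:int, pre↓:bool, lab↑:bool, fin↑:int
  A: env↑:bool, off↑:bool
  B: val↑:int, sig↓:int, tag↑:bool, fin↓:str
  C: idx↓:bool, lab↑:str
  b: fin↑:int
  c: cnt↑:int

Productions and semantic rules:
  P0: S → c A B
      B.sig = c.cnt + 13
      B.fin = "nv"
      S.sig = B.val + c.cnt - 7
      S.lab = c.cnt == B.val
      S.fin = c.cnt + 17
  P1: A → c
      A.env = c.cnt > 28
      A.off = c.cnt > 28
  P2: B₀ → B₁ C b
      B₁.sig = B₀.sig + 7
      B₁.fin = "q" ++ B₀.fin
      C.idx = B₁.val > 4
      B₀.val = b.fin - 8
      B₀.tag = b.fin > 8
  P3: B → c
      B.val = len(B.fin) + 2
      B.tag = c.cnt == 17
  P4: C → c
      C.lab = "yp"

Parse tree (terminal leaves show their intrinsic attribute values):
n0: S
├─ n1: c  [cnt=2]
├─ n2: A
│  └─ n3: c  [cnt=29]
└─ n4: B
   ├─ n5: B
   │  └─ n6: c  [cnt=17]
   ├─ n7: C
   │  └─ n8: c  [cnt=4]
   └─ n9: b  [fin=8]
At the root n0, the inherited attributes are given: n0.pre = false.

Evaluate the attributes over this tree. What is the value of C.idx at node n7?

1. n0.pre = false  [given at root]
2. n1.cnt = 2  [terminal]
3. n3.cnt = 29  [terminal]
4. n2.env = true  [c.cnt > 28]
5. n2.off = true  [c.cnt > 28]
6. n4.sig = 15  [c.cnt + 13]
7. n4.fin = "nv"  ["nv"]
8. n5.sig = 22  [B₀.sig + 7]
9. n5.fin = "qnv"  ["q" ++ B₀.fin]
10. n6.cnt = 17  [terminal]
11. n5.val = 5  [len(B.fin) + 2]
12. n5.tag = true  [c.cnt == 17]
13. n7.idx = true  [B₁.val > 4]
14. n8.cnt = 4  [terminal]
15. n7.lab = "yp"  ["yp"]
16. n9.fin = 8  [terminal]
17. n4.val = 0  [b.fin - 8]
18. n4.tag = false  [b.fin > 8]
19. n0.sig = -5  [B.val + c.cnt - 7]
20. n0.lab = false  [c.cnt == B.val]
21. n0.fin = 19  [c.cnt + 17]

true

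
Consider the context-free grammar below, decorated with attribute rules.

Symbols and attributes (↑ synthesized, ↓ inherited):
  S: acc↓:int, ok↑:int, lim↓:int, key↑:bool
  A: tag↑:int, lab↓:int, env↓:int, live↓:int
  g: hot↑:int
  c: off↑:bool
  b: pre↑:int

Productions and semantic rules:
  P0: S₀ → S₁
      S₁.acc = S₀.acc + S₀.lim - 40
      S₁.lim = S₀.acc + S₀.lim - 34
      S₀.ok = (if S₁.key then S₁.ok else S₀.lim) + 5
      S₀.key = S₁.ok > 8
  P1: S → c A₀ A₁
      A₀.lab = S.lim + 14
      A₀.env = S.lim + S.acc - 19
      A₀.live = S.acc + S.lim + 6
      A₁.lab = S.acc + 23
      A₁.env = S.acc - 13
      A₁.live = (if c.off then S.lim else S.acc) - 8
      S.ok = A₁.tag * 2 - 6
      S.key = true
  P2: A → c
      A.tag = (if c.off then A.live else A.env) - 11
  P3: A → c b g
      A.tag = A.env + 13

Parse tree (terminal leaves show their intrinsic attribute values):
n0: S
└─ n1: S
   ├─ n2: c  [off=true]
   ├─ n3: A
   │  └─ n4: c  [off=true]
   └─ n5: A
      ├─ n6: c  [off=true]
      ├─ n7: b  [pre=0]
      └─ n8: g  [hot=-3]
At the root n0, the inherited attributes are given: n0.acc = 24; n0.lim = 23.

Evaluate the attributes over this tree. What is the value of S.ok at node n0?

13

1. n0.acc = 24  [given at root]
2. n0.lim = 23  [given at root]
3. n1.acc = 7  [S₀.acc + S₀.lim - 40]
4. n1.lim = 13  [S₀.acc + S₀.lim - 34]
5. n2.off = true  [terminal]
6. n3.lab = 27  [S.lim + 14]
7. n3.env = 1  [S.lim + S.acc - 19]
8. n3.live = 26  [S.acc + S.lim + 6]
9. n4.off = true  [terminal]
10. n3.tag = 15  [(if c.off then A.live else A.env) - 11]
11. n5.lab = 30  [S.acc + 23]
12. n5.env = -6  [S.acc - 13]
13. n5.live = 5  [(if c.off then S.lim else S.acc) - 8]
14. n6.off = true  [terminal]
15. n7.pre = 0  [terminal]
16. n8.hot = -3  [terminal]
17. n5.tag = 7  [A.env + 13]
18. n1.ok = 8  [A₁.tag * 2 - 6]
19. n1.key = true  [true]
20. n0.ok = 13  [(if S₁.key then S₁.ok else S₀.lim) + 5]
21. n0.key = false  [S₁.ok > 8]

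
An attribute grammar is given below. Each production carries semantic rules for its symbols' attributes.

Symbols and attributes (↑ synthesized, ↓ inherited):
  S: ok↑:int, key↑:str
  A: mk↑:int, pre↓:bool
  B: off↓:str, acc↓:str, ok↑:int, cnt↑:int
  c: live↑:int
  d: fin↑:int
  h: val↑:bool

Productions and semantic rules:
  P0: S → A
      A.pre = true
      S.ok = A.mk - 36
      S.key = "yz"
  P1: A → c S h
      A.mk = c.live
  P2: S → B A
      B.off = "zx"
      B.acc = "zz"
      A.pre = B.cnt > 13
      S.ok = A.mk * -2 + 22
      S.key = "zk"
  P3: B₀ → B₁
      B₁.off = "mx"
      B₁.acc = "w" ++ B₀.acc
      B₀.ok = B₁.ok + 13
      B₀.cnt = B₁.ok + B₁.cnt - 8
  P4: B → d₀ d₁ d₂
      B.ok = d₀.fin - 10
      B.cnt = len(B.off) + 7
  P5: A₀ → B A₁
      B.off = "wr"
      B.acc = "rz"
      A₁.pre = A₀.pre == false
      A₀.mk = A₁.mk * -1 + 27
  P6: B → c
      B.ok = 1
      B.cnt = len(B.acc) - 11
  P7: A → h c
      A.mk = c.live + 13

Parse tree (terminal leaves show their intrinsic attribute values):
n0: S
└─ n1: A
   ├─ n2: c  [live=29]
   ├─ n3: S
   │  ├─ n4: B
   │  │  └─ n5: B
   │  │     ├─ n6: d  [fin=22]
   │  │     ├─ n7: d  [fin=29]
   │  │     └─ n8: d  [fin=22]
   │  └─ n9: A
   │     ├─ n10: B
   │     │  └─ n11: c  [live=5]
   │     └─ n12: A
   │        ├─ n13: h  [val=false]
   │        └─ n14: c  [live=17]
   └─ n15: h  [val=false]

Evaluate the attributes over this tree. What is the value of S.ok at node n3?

28

1. n1.pre = true  [true]
2. n2.live = 29  [terminal]
3. n4.off = "zx"  ["zx"]
4. n4.acc = "zz"  ["zz"]
5. n5.off = "mx"  ["mx"]
6. n5.acc = "wzz"  ["w" ++ B₀.acc]
7. n6.fin = 22  [terminal]
8. n7.fin = 29  [terminal]
9. n8.fin = 22  [terminal]
10. n5.ok = 12  [d₀.fin - 10]
11. n5.cnt = 9  [len(B.off) + 7]
12. n4.ok = 25  [B₁.ok + 13]
13. n4.cnt = 13  [B₁.ok + B₁.cnt - 8]
14. n9.pre = false  [B.cnt > 13]
15. n10.off = "wr"  ["wr"]
16. n10.acc = "rz"  ["rz"]
17. n11.live = 5  [terminal]
18. n10.ok = 1  [1]
19. n10.cnt = -9  [len(B.acc) - 11]
20. n12.pre = true  [A₀.pre == false]
21. n13.val = false  [terminal]
22. n14.live = 17  [terminal]
23. n12.mk = 30  [c.live + 13]
24. n9.mk = -3  [A₁.mk * -1 + 27]
25. n3.ok = 28  [A.mk * -2 + 22]
26. n3.key = "zk"  ["zk"]
27. n15.val = false  [terminal]
28. n1.mk = 29  [c.live]
29. n0.ok = -7  [A.mk - 36]
30. n0.key = "yz"  ["yz"]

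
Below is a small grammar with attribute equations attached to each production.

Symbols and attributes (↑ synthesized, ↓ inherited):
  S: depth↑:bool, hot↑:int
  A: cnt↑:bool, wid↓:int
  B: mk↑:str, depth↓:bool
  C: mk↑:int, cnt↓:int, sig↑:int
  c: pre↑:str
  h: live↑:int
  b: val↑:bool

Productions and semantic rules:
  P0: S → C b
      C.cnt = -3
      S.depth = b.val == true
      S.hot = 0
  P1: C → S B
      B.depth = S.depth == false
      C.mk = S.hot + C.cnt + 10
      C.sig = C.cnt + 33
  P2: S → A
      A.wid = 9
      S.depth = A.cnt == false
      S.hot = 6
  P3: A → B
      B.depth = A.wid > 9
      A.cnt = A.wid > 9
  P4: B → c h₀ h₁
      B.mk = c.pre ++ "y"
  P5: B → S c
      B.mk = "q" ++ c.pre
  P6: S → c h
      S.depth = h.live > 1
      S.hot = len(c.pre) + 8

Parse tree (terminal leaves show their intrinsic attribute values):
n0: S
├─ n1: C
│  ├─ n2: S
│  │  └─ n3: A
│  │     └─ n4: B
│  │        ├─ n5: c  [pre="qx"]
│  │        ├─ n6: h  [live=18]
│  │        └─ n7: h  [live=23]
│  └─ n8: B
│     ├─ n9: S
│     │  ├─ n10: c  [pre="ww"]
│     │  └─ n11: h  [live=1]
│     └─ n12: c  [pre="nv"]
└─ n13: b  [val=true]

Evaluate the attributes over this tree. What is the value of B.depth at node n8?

1. n1.cnt = -3  [-3]
2. n3.wid = 9  [9]
3. n4.depth = false  [A.wid > 9]
4. n5.pre = "qx"  [terminal]
5. n6.live = 18  [terminal]
6. n7.live = 23  [terminal]
7. n4.mk = "qxy"  [c.pre ++ "y"]
8. n3.cnt = false  [A.wid > 9]
9. n2.depth = true  [A.cnt == false]
10. n2.hot = 6  [6]
11. n8.depth = false  [S.depth == false]
12. n10.pre = "ww"  [terminal]
13. n11.live = 1  [terminal]
14. n9.depth = false  [h.live > 1]
15. n9.hot = 10  [len(c.pre) + 8]
16. n12.pre = "nv"  [terminal]
17. n8.mk = "qnv"  ["q" ++ c.pre]
18. n1.mk = 13  [S.hot + C.cnt + 10]
19. n1.sig = 30  [C.cnt + 33]
20. n13.val = true  [terminal]
21. n0.depth = true  [b.val == true]
22. n0.hot = 0  [0]

false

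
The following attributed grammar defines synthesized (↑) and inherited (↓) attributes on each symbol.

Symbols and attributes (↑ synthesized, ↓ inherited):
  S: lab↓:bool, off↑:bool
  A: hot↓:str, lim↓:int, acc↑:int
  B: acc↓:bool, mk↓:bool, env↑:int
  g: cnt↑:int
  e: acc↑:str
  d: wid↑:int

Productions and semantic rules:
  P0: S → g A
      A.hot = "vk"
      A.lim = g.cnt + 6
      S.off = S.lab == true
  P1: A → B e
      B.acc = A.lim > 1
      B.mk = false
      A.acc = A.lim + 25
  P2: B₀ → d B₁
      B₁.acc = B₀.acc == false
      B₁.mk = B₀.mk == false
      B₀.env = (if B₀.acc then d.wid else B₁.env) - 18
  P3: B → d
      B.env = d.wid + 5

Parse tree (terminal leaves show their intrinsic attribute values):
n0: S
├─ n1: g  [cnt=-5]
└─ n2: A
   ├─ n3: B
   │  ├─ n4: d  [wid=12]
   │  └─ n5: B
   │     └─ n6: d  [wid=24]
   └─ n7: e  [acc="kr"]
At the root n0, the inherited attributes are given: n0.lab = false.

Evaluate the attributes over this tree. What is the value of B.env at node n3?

1. n0.lab = false  [given at root]
2. n1.cnt = -5  [terminal]
3. n2.hot = "vk"  ["vk"]
4. n2.lim = 1  [g.cnt + 6]
5. n3.acc = false  [A.lim > 1]
6. n3.mk = false  [false]
7. n4.wid = 12  [terminal]
8. n5.acc = true  [B₀.acc == false]
9. n5.mk = true  [B₀.mk == false]
10. n6.wid = 24  [terminal]
11. n5.env = 29  [d.wid + 5]
12. n3.env = 11  [(if B₀.acc then d.wid else B₁.env) - 18]
13. n7.acc = "kr"  [terminal]
14. n2.acc = 26  [A.lim + 25]
15. n0.off = false  [S.lab == true]

11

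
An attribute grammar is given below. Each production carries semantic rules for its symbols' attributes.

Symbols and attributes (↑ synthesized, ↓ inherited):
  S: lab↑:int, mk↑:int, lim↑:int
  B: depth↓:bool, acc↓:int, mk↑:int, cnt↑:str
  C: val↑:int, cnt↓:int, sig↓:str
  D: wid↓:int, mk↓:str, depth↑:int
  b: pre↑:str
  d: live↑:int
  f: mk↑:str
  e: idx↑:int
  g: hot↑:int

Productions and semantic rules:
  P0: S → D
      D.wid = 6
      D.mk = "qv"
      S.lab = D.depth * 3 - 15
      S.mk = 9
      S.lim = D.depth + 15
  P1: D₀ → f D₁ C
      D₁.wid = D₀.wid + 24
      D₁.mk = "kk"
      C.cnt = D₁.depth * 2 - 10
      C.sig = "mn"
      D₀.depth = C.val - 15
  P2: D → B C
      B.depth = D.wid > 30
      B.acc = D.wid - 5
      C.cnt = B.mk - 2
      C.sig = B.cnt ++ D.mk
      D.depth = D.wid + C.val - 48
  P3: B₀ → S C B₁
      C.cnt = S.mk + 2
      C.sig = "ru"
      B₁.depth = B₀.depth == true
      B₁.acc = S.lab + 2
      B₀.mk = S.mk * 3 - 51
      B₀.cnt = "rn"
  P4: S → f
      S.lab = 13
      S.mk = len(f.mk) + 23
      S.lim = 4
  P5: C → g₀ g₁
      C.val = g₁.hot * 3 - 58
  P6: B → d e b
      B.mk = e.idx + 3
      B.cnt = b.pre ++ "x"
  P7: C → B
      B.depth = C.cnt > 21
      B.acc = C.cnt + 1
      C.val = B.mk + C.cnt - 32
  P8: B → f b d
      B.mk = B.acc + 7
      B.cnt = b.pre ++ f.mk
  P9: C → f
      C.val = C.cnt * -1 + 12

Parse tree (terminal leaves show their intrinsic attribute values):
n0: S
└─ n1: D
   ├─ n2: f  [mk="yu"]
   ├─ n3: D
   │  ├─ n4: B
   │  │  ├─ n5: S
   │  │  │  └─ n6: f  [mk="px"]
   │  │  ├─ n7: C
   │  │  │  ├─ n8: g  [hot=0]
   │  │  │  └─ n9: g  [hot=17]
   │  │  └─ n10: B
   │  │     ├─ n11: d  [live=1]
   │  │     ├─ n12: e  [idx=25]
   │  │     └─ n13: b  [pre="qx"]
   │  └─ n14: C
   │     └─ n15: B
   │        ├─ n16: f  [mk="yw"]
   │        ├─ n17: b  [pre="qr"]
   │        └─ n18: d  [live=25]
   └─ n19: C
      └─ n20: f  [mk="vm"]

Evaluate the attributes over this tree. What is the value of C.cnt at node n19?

1. n1.wid = 6  [6]
2. n1.mk = "qv"  ["qv"]
3. n2.mk = "yu"  [terminal]
4. n3.wid = 30  [D₀.wid + 24]
5. n3.mk = "kk"  ["kk"]
6. n4.depth = false  [D.wid > 30]
7. n4.acc = 25  [D.wid - 5]
8. n6.mk = "px"  [terminal]
9. n5.lab = 13  [13]
10. n5.mk = 25  [len(f.mk) + 23]
11. n5.lim = 4  [4]
12. n7.cnt = 27  [S.mk + 2]
13. n7.sig = "ru"  ["ru"]
14. n8.hot = 0  [terminal]
15. n9.hot = 17  [terminal]
16. n7.val = -7  [g₁.hot * 3 - 58]
17. n10.depth = false  [B₀.depth == true]
18. n10.acc = 15  [S.lab + 2]
19. n11.live = 1  [terminal]
20. n12.idx = 25  [terminal]
21. n13.pre = "qx"  [terminal]
22. n10.mk = 28  [e.idx + 3]
23. n10.cnt = "qxx"  [b.pre ++ "x"]
24. n4.mk = 24  [S.mk * 3 - 51]
25. n4.cnt = "rn"  ["rn"]
26. n14.cnt = 22  [B.mk - 2]
27. n14.sig = "rnkk"  [B.cnt ++ D.mk]
28. n15.depth = true  [C.cnt > 21]
29. n15.acc = 23  [C.cnt + 1]
30. n16.mk = "yw"  [terminal]
31. n17.pre = "qr"  [terminal]
32. n18.live = 25  [terminal]
33. n15.mk = 30  [B.acc + 7]
34. n15.cnt = "qryw"  [b.pre ++ f.mk]
35. n14.val = 20  [B.mk + C.cnt - 32]
36. n3.depth = 2  [D.wid + C.val - 48]
37. n19.cnt = -6  [D₁.depth * 2 - 10]
38. n19.sig = "mn"  ["mn"]
39. n20.mk = "vm"  [terminal]
40. n19.val = 18  [C.cnt * -1 + 12]
41. n1.depth = 3  [C.val - 15]
42. n0.lab = -6  [D.depth * 3 - 15]
43. n0.mk = 9  [9]
44. n0.lim = 18  [D.depth + 15]

-6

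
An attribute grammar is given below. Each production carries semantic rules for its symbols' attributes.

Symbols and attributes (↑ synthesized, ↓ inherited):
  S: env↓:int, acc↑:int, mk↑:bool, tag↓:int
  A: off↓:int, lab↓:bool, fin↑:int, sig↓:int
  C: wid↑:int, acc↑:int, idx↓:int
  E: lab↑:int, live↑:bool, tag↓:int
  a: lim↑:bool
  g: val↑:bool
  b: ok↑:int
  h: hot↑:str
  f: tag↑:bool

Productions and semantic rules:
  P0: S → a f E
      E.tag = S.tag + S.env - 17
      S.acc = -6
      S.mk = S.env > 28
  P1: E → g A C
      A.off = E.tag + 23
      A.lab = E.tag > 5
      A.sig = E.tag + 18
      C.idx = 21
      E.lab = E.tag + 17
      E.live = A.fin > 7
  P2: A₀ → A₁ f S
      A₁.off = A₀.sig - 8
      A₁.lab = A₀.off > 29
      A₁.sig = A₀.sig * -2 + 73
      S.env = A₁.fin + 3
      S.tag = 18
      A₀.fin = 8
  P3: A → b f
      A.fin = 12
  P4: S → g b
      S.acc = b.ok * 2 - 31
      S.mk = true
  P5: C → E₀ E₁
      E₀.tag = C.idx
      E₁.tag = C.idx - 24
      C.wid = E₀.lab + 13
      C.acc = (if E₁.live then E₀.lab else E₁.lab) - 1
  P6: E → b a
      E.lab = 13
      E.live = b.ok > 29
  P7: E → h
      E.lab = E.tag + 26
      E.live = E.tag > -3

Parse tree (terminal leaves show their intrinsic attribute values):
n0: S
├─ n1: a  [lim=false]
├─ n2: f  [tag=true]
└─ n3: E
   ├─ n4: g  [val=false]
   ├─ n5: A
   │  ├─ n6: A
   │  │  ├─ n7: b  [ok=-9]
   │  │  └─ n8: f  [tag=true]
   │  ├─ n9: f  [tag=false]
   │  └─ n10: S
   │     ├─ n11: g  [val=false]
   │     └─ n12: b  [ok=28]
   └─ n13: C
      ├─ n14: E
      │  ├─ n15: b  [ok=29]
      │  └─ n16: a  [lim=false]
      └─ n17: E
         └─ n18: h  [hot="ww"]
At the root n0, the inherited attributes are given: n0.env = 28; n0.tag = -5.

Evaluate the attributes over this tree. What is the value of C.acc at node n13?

1. n0.env = 28  [given at root]
2. n0.tag = -5  [given at root]
3. n1.lim = false  [terminal]
4. n2.tag = true  [terminal]
5. n3.tag = 6  [S.tag + S.env - 17]
6. n4.val = false  [terminal]
7. n5.off = 29  [E.tag + 23]
8. n5.lab = true  [E.tag > 5]
9. n5.sig = 24  [E.tag + 18]
10. n6.off = 16  [A₀.sig - 8]
11. n6.lab = false  [A₀.off > 29]
12. n6.sig = 25  [A₀.sig * -2 + 73]
13. n7.ok = -9  [terminal]
14. n8.tag = true  [terminal]
15. n6.fin = 12  [12]
16. n9.tag = false  [terminal]
17. n10.env = 15  [A₁.fin + 3]
18. n10.tag = 18  [18]
19. n11.val = false  [terminal]
20. n12.ok = 28  [terminal]
21. n10.acc = 25  [b.ok * 2 - 31]
22. n10.mk = true  [true]
23. n5.fin = 8  [8]
24. n13.idx = 21  [21]
25. n14.tag = 21  [C.idx]
26. n15.ok = 29  [terminal]
27. n16.lim = false  [terminal]
28. n14.lab = 13  [13]
29. n14.live = false  [b.ok > 29]
30. n17.tag = -3  [C.idx - 24]
31. n18.hot = "ww"  [terminal]
32. n17.lab = 23  [E.tag + 26]
33. n17.live = false  [E.tag > -3]
34. n13.wid = 26  [E₀.lab + 13]
35. n13.acc = 22  [(if E₁.live then E₀.lab else E₁.lab) - 1]
36. n3.lab = 23  [E.tag + 17]
37. n3.live = true  [A.fin > 7]
38. n0.acc = -6  [-6]
39. n0.mk = false  [S.env > 28]

22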